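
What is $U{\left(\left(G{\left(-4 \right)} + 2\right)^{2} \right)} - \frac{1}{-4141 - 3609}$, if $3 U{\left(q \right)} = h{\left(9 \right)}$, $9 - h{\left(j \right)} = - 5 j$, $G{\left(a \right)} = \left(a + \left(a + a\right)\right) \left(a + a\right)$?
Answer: $\frac{139501}{7750} \approx 18.0$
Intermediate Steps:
$G{\left(a \right)} = 6 a^{2}$ ($G{\left(a \right)} = \left(a + 2 a\right) 2 a = 3 a 2 a = 6 a^{2}$)
$h{\left(j \right)} = 9 + 5 j$ ($h{\left(j \right)} = 9 - - 5 j = 9 + 5 j$)
$U{\left(q \right)} = 18$ ($U{\left(q \right)} = \frac{9 + 5 \cdot 9}{3} = \frac{9 + 45}{3} = \frac{1}{3} \cdot 54 = 18$)
$U{\left(\left(G{\left(-4 \right)} + 2\right)^{2} \right)} - \frac{1}{-4141 - 3609} = 18 - \frac{1}{-4141 - 3609} = 18 - \frac{1}{-7750} = 18 - - \frac{1}{7750} = 18 + \frac{1}{7750} = \frac{139501}{7750}$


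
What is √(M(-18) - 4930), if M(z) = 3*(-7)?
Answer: I*√4951 ≈ 70.363*I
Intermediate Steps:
M(z) = -21
√(M(-18) - 4930) = √(-21 - 4930) = √(-4951) = I*√4951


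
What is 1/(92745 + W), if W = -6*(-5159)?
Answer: 1/123699 ≈ 8.0841e-6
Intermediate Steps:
W = 30954
1/(92745 + W) = 1/(92745 + 30954) = 1/123699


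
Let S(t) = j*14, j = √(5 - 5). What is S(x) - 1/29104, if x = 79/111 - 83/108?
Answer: -1/29104 ≈ -3.4360e-5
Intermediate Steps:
x = -227/3996 (x = 79*(1/111) - 83*1/108 = 79/111 - 83/108 = -227/3996 ≈ -0.056807)
j = 0 (j = √0 = 0)
S(t) = 0 (S(t) = 0*14 = 0)
S(x) - 1/29104 = 0 - 1/29104 = -1/29104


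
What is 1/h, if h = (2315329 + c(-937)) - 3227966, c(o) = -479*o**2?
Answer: -1/421459788 ≈ -2.3727e-9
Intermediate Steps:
h = -421459788 (h = (2315329 - 479*(-937)**2) - 3227966 = (2315329 - 479*877969) - 3227966 = (2315329 - 420547151) - 3227966 = -418231822 - 3227966 = -421459788)
1/h = 1/(-421459788) = -1/421459788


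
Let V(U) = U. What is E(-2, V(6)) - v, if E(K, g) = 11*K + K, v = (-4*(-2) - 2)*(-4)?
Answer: 0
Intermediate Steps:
v = -24 (v = (8 - 2)*(-4) = 6*(-4) = -24)
E(K, g) = 12*K
E(-2, V(6)) - v = 12*(-2) - 1*(-24) = -24 + 24 = 0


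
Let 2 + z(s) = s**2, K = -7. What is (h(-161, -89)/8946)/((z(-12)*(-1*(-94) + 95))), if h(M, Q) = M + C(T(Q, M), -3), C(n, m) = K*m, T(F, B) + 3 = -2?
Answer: -5/8574741 ≈ -5.8311e-7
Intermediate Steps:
T(F, B) = -5 (T(F, B) = -3 - 2 = -5)
z(s) = -2 + s**2
C(n, m) = -7*m
h(M, Q) = 21 + M (h(M, Q) = M - 7*(-3) = M + 21 = 21 + M)
(h(-161, -89)/8946)/((z(-12)*(-1*(-94) + 95))) = ((21 - 161)/8946)/(((-2 + (-12)**2)*(-1*(-94) + 95))) = (-140*1/8946)/(((-2 + 144)*(94 + 95))) = -10/(639*(142*189)) = -10/639/26838 = -10/639*1/26838 = -5/8574741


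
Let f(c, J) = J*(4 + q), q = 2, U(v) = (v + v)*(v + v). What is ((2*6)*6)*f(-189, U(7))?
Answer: 84672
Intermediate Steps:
U(v) = 4*v² (U(v) = (2*v)*(2*v) = 4*v²)
f(c, J) = 6*J (f(c, J) = J*(4 + 2) = J*6 = 6*J)
((2*6)*6)*f(-189, U(7)) = ((2*6)*6)*(6*(4*7²)) = (12*6)*(6*(4*49)) = 72*(6*196) = 72*1176 = 84672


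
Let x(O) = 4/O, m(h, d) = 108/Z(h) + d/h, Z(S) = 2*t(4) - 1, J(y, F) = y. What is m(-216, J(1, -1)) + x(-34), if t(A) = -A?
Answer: -44513/3672 ≈ -12.122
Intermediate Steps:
Z(S) = -9 (Z(S) = 2*(-1*4) - 1 = 2*(-4) - 1 = -8 - 1 = -9)
m(h, d) = -12 + d/h (m(h, d) = 108/(-9) + d/h = 108*(-1/9) + d/h = -12 + d/h)
m(-216, J(1, -1)) + x(-34) = (-12 + 1/(-216)) + 4/(-34) = (-12 + 1*(-1/216)) + 4*(-1/34) = (-12 - 1/216) - 2/17 = -2593/216 - 2/17 = -44513/3672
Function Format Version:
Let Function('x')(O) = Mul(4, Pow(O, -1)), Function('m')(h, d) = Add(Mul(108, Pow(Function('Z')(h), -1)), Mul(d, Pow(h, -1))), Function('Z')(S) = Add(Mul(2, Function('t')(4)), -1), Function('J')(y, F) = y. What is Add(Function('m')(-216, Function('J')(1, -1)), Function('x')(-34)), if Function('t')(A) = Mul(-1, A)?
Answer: Rational(-44513, 3672) ≈ -12.122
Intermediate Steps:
Function('Z')(S) = -9 (Function('Z')(S) = Add(Mul(2, Mul(-1, 4)), -1) = Add(Mul(2, -4), -1) = Add(-8, -1) = -9)
Function('m')(h, d) = Add(-12, Mul(d, Pow(h, -1))) (Function('m')(h, d) = Add(Mul(108, Pow(-9, -1)), Mul(d, Pow(h, -1))) = Add(Mul(108, Rational(-1, 9)), Mul(d, Pow(h, -1))) = Add(-12, Mul(d, Pow(h, -1))))
Add(Function('m')(-216, Function('J')(1, -1)), Function('x')(-34)) = Add(Add(-12, Mul(1, Pow(-216, -1))), Mul(4, Pow(-34, -1))) = Add(Add(-12, Mul(1, Rational(-1, 216))), Mul(4, Rational(-1, 34))) = Add(Add(-12, Rational(-1, 216)), Rational(-2, 17)) = Add(Rational(-2593, 216), Rational(-2, 17)) = Rational(-44513, 3672)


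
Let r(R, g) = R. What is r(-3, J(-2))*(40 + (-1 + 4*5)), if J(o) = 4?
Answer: -177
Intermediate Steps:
r(-3, J(-2))*(40 + (-1 + 4*5)) = -3*(40 + (-1 + 4*5)) = -3*(40 + (-1 + 20)) = -3*(40 + 19) = -3*59 = -177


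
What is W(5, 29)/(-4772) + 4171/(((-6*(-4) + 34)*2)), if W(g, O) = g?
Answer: 2487929/69194 ≈ 35.956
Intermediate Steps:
W(5, 29)/(-4772) + 4171/(((-6*(-4) + 34)*2)) = 5/(-4772) + 4171/(((-6*(-4) + 34)*2)) = 5*(-1/4772) + 4171/(((24 + 34)*2)) = -5/4772 + 4171/((58*2)) = -5/4772 + 4171/116 = 2487929/69194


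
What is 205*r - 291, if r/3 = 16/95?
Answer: -3561/19 ≈ -187.42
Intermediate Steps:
r = 48/95 (r = 3*(16/95) = 48/95 ≈ 0.50526)
205*r - 291 = 205*(48/95) - 291 = 1968/19 - 291 = -3561/19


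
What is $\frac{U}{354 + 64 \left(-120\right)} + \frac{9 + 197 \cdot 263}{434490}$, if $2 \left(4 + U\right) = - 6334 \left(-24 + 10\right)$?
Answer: $- \frac{104905813}{17683743} \approx -5.9323$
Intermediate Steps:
$U = 44334$ ($U = -4 + \frac{\left(-6334\right) \left(-24 + 10\right)}{2} = -4 + \frac{\left(-6334\right) \left(-14\right)}{2} = -4 + \frac{1}{2} \cdot 88676 = -4 + 44338 = 44334$)
$\frac{U}{354 + 64 \left(-120\right)} + \frac{9 + 197 \cdot 263}{434490} = \frac{44334}{354 + 64 \left(-120\right)} + \frac{9 + 197 \cdot 263}{434490} = \frac{44334}{354 - 7680} + \left(9 + 51811\right) \frac{1}{434490} = \frac{44334}{-7326} + 51820 \cdot \frac{1}{434490} = 44334 \left(- \frac{1}{7326}\right) + \frac{5182}{43449} = - \frac{2463}{407} + \frac{5182}{43449} = - \frac{104905813}{17683743}$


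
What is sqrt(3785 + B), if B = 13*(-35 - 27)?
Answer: 3*sqrt(331) ≈ 54.580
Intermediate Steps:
B = -806 (B = 13*(-62) = -806)
sqrt(3785 + B) = sqrt(3785 - 806) = sqrt(2979) = 3*sqrt(331)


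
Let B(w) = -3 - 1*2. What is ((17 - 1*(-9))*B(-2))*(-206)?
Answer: 26780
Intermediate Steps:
B(w) = -5 (B(w) = -3 - 2 = -5)
((17 - 1*(-9))*B(-2))*(-206) = ((17 - 1*(-9))*(-5))*(-206) = ((17 + 9)*(-5))*(-206) = (26*(-5))*(-206) = -130*(-206) = 26780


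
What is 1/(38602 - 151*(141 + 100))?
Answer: 1/2211 ≈ 0.00045228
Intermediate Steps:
1/(38602 - 151*(141 + 100)) = 1/(38602 - 151*241) = 1/(38602 - 36391) = 1/2211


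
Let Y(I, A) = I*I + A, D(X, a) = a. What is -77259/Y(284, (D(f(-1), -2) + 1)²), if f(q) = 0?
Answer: -77259/80657 ≈ -0.95787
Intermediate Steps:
Y(I, A) = A + I² (Y(I, A) = I² + A = A + I²)
-77259/Y(284, (D(f(-1), -2) + 1)²) = -77259/((-2 + 1)² + 284²) = -77259/((-1)² + 80656) = -77259/(1 + 80656) = -77259/80657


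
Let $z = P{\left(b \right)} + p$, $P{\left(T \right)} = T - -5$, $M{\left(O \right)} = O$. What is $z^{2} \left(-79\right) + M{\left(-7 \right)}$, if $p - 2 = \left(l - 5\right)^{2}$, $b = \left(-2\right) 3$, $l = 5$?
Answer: $-86$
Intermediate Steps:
$b = -6$
$P{\left(T \right)} = 5 + T$ ($P{\left(T \right)} = T + 5 = 5 + T$)
$p = 2$ ($p = 2 + \left(5 - 5\right)^{2} = 2 + 0^{2} = 2 + 0 = 2$)
$z = 1$ ($z = \left(5 - 6\right) + 2 = -1 + 2 = 1$)
$z^{2} \left(-79\right) + M{\left(-7 \right)} = 1^{2} \left(-79\right) - 7 = 1 \left(-79\right) - 7 = -79 - 7 = -86$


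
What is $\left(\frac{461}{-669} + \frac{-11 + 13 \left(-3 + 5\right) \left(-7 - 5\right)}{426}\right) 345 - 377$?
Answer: $- \frac{27749547}{31666} \approx -876.32$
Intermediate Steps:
$\left(\frac{461}{-669} + \frac{-11 + 13 \left(-3 + 5\right) \left(-7 - 5\right)}{426}\right) 345 - 377 = \left(461 \left(- \frac{1}{669}\right) + \left(-11 + 13 \cdot 2 \left(-12\right)\right) \frac{1}{426}\right) 345 - 377 = \left(- \frac{461}{669} + \left(-11 + 13 \left(-24\right)\right) \frac{1}{426}\right) 345 - 377 = \left(- \frac{461}{669} + \left(-11 - 312\right) \frac{1}{426}\right) 345 - 377 = \left(- \frac{461}{669} - \frac{323}{426}\right) 345 - 377 = \left(- \frac{137491}{94998}\right) 345 - 377 = - \frac{15811465}{31666} - 377 = - \frac{27749547}{31666}$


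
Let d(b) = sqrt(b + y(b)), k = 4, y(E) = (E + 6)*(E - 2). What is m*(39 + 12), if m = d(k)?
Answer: 102*sqrt(6) ≈ 249.85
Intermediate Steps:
y(E) = (-2 + E)*(6 + E) (y(E) = (6 + E)*(-2 + E) = (-2 + E)*(6 + E))
d(b) = sqrt(-12 + b**2 + 5*b) (d(b) = sqrt(b + (-12 + b**2 + 4*b)) = sqrt(-12 + b**2 + 5*b))
m = 2*sqrt(6) (m = sqrt(-12 + 4**2 + 5*4) = sqrt(-12 + 16 + 20) = sqrt(24) = 2*sqrt(6) ≈ 4.8990)
m*(39 + 12) = (2*sqrt(6))*(39 + 12) = (2*sqrt(6))*51 = 102*sqrt(6)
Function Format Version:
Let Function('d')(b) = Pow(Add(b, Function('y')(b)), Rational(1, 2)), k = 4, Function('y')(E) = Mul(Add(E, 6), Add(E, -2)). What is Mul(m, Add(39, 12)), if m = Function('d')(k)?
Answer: Mul(102, Pow(6, Rational(1, 2))) ≈ 249.85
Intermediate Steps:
Function('y')(E) = Mul(Add(-2, E), Add(6, E)) (Function('y')(E) = Mul(Add(6, E), Add(-2, E)) = Mul(Add(-2, E), Add(6, E)))
Function('d')(b) = Pow(Add(-12, Pow(b, 2), Mul(5, b)), Rational(1, 2)) (Function('d')(b) = Pow(Add(b, Add(-12, Pow(b, 2), Mul(4, b))), Rational(1, 2)) = Pow(Add(-12, Pow(b, 2), Mul(5, b)), Rational(1, 2)))
m = Mul(2, Pow(6, Rational(1, 2))) (m = Pow(Add(-12, Pow(4, 2), Mul(5, 4)), Rational(1, 2)) = Pow(Add(-12, 16, 20), Rational(1, 2)) = Pow(24, Rational(1, 2)) = Mul(2, Pow(6, Rational(1, 2))) ≈ 4.8990)
Mul(m, Add(39, 12)) = Mul(Mul(2, Pow(6, Rational(1, 2))), Add(39, 12)) = Mul(Mul(2, Pow(6, Rational(1, 2))), 51) = Mul(102, Pow(6, Rational(1, 2)))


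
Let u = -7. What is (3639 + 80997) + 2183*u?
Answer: 69355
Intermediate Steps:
(3639 + 80997) + 2183*u = (3639 + 80997) + 2183*(-7) = 84636 - 15281 = 69355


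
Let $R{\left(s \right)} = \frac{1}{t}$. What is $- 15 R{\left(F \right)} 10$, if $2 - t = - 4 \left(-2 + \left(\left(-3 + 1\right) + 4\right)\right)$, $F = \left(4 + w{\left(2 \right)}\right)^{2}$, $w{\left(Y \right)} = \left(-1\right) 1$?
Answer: $-75$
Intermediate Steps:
$w{\left(Y \right)} = -1$
$F = 9$ ($F = \left(4 - 1\right)^{2} = 3^{2} = 9$)
$t = 2$ ($t = 2 - - 4 \left(-2 + \left(\left(-3 + 1\right) + 4\right)\right) = 2 - - 4 \left(-2 + \left(-2 + 4\right)\right) = 2 - - 4 \left(-2 + 2\right) = 2 - \left(-4\right) 0 = 2 - 0 = 2 + 0 = 2$)
$R{\left(s \right)} = \frac{1}{2}$
$- 15 R{\left(F \right)} 10 = \left(-15\right) \frac{1}{2} \cdot 10 = \left(- \frac{15}{2}\right) 10 = -75$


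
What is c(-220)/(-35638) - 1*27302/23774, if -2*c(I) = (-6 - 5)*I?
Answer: -236055534/211814453 ≈ -1.1144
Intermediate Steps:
c(I) = 11*I/2 (c(I) = -(-6 - 5)*I/2 = -(-11)*I/2 = 11*I/2)
c(-220)/(-35638) - 1*27302/23774 = ((11/2)*(-220))/(-35638) - 1*27302/23774 = -1210*(-1/35638) - 27302*1/23774 = 605/17819 - 13651/11887 = -236055534/211814453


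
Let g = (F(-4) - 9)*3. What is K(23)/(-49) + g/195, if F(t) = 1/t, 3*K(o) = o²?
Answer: -142979/38220 ≈ -3.7409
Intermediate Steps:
K(o) = o²/3
g = -111/4 (g = (1/(-4) - 9)*3 = (-¼ - 9)*3 = -37/4*3 = -111/4 ≈ -27.750)
K(23)/(-49) + g/195 = ((⅓)*23²)/(-49) - 111/4/195 = ((⅓)*529)*(-1/49) - 111/4*1/195 = (529/3)*(-1/49) - 37/260 = -529/147 - 37/260 = -142979/38220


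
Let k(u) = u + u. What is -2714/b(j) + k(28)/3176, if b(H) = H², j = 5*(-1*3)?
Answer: -1075883/89325 ≈ -12.045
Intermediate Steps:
k(u) = 2*u
j = -15 (j = 5*(-3) = -15)
-2714/b(j) + k(28)/3176 = -2714/((-15)²) + (2*28)/3176 = -2714/225 + 56*(1/3176) = -2714*1/225 + 7/397 = -2714/225 + 7/397 = -1075883/89325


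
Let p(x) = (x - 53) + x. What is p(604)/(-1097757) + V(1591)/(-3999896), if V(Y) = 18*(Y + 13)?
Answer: -1513096666/182954743053 ≈ -0.0082703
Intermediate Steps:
p(x) = -53 + 2*x (p(x) = (-53 + x) + x = -53 + 2*x)
V(Y) = 234 + 18*Y (V(Y) = 18*(13 + Y) = 234 + 18*Y)
p(604)/(-1097757) + V(1591)/(-3999896) = (-53 + 2*604)/(-1097757) + (234 + 18*1591)/(-3999896) = (-53 + 1208)*(-1/1097757) + (234 + 28638)*(-1/3999896) = 1155*(-1/1097757) + 28872*(-1/3999896) = -385/365919 - 3609/499987 = -1513096666/182954743053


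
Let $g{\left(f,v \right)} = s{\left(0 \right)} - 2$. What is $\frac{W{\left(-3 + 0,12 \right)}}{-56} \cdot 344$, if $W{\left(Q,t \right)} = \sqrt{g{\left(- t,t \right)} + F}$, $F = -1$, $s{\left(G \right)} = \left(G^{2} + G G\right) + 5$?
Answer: $- \frac{43 \sqrt{2}}{7} \approx -8.6873$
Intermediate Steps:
$s{\left(G \right)} = 5 + 2 G^{2}$ ($s{\left(G \right)} = \left(G^{2} + G^{2}\right) + 5 = 2 G^{2} + 5 = 5 + 2 G^{2}$)
$g{\left(f,v \right)} = 3$ ($g{\left(f,v \right)} = \left(5 + 2 \cdot 0^{2}\right) - 2 = \left(5 + 2 \cdot 0\right) - 2 = \left(5 + 0\right) - 2 = 5 - 2 = 3$)
$W{\left(Q,t \right)} = \sqrt{2}$ ($W{\left(Q,t \right)} = \sqrt{3 - 1} = \sqrt{2}$)
$\frac{W{\left(-3 + 0,12 \right)}}{-56} \cdot 344 = \frac{\sqrt{2}}{-56} \cdot 344 = \sqrt{2} \left(- \frac{1}{56}\right) 344 = - \frac{\sqrt{2}}{56} \cdot 344 = - \frac{43 \sqrt{2}}{7}$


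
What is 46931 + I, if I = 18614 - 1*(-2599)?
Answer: 68144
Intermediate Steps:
I = 21213 (I = 18614 + 2599 = 21213)
46931 + I = 46931 + 21213 = 68144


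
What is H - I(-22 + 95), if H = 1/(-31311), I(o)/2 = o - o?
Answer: -1/31311 ≈ -3.1938e-5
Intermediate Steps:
I(o) = 0 (I(o) = 2*(o - o) = 2*0 = 0)
H = -1/31311 ≈ -3.1938e-5
H - I(-22 + 95) = -1/31311 - 1*0 = -1/31311 + 0 = -1/31311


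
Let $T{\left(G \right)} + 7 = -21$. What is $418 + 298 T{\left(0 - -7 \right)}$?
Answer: $-7926$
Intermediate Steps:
$T{\left(G \right)} = -28$ ($T{\left(G \right)} = -7 - 21 = -28$)
$418 + 298 T{\left(0 - -7 \right)} = 418 + 298 \left(-28\right) = 418 - 8344 = -7926$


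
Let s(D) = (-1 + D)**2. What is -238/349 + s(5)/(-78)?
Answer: -12074/13611 ≈ -0.88708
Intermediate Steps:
-238/349 + s(5)/(-78) = -238/349 + (-1 + 5)**2/(-78) = -238*1/349 + 4**2*(-1/78) = -238/349 + 16*(-1/78) = -238/349 - 8/39 = -12074/13611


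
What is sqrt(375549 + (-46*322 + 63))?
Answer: 20*sqrt(902) ≈ 600.67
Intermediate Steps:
sqrt(375549 + (-46*322 + 63)) = sqrt(375549 + (-14812 + 63)) = sqrt(375549 - 14749) = sqrt(360800) = 20*sqrt(902)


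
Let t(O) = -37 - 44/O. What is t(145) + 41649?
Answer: 6033696/145 ≈ 41612.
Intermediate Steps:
t(145) + 41649 = (-37 - 44/145) + 41649 = -5409/145 + 41649 = 6033696/145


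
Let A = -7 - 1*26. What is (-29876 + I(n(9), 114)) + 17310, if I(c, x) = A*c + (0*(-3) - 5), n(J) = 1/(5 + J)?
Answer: -176027/14 ≈ -12573.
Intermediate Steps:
A = -33 (A = -7 - 26 = -33)
I(c, x) = -5 - 33*c (I(c, x) = -33*c + (0*(-3) - 5) = -33*c + (0 - 5) = -33*c - 5 = -5 - 33*c)
(-29876 + I(n(9), 114)) + 17310 = (-29876 + (-5 - 33/(5 + 9))) + 17310 = (-29876 + (-5 - 33/14)) + 17310 = (-29876 - 103/14) + 17310 = -418367/14 + 17310 = -176027/14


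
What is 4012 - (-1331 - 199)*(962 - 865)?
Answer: 152422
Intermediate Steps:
4012 - (-1331 - 199)*(962 - 865) = 4012 - (-1530)*97 = 4012 - 1*(-148410) = 4012 + 148410 = 152422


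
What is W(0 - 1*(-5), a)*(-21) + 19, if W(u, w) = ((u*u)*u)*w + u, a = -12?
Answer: 31414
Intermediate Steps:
W(u, w) = u + w*u³ (W(u, w) = (u²*u)*w + u = u³*w + u = w*u³ + u = u + w*u³)
W(0 - 1*(-5), a)*(-21) + 19 = ((0 - 1*(-5)) - 12*(0 - 1*(-5))³)*(-21) + 19 = ((0 + 5) - 12*(0 + 5)³)*(-21) + 19 = (5 - 12*5³)*(-21) + 19 = (5 - 12*125)*(-21) + 19 = (5 - 1500)*(-21) + 19 = -1495*(-21) + 19 = 31395 + 19 = 31414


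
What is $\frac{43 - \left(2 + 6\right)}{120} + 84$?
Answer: $\frac{2023}{24} \approx 84.292$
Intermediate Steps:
$\frac{43 - \left(2 + 6\right)}{120} + 84 = \left(43 - 8\right) \frac{1}{120} + 84 = 35 \cdot \frac{1}{120} + 84 = \frac{7}{24} + 84 = \frac{2023}{24}$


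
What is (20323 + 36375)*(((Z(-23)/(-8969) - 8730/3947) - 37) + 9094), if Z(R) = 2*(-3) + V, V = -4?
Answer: 18174281033954198/35400643 ≈ 5.1339e+8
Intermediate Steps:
Z(R) = -10 (Z(R) = 2*(-3) - 4 = -6 - 4 = -10)
(20323 + 36375)*(((Z(-23)/(-8969) - 8730/3947) - 37) + 9094) = (20323 + 36375)*(((-10/(-8969) - 8730/3947) - 37) + 9094) = 56698*(((-10*(-1/8969) - 8730*1/3947) - 37) + 9094) = 56698*(((10/8969 - 8730/3947) - 37) + 9094) = 56698*((-78259900/35400643 - 37) + 9094) = 56698*(-1388083691/35400643 + 9094) = 56698*(320545363751/35400643) = 18174281033954198/35400643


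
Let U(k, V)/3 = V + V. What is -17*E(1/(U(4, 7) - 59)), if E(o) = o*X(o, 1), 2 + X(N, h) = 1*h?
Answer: -1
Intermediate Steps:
X(N, h) = -2 + h (X(N, h) = -2 + 1*h = -2 + h)
U(k, V) = 6*V (U(k, V) = 3*(V + V) = 3*(2*V) = 6*V)
E(o) = -o (E(o) = o*(-2 + 1) = o*(-1) = -o)
-17*E(1/(U(4, 7) - 59)) = -(-17)/(6*7 - 59) = -(-17)/(42 - 59) = -(-17)/(-17) = -(-17)*(-1)/17 = -17*1/17 = -1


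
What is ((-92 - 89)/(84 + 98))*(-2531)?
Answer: 458111/182 ≈ 2517.1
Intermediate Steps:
((-92 - 89)/(84 + 98))*(-2531) = -181/182*(-2531) = 458111/182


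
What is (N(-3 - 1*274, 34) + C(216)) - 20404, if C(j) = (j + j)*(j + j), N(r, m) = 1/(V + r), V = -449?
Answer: 120675719/726 ≈ 1.6622e+5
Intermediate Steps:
N(r, m) = 1/(-449 + r)
C(j) = 4*j² (C(j) = (2*j)*(2*j) = 4*j²)
(N(-3 - 1*274, 34) + C(216)) - 20404 = (1/(-449 + (-3 - 1*274)) + 4*216²) - 20404 = (1/(-449 + (-3 - 274)) + 4*46656) - 20404 = (1/(-449 - 277) + 186624) - 20404 = (1/(-726) + 186624) - 20404 = (-1/726 + 186624) - 20404 = 135489023/726 - 20404 = 120675719/726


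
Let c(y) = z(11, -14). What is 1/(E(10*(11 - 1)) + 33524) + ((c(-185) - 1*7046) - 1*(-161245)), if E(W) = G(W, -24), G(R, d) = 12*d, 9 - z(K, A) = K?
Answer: 5124891493/33236 ≈ 1.5420e+5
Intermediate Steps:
z(K, A) = 9 - K
c(y) = -2 (c(y) = 9 - 1*11 = 9 - 11 = -2)
E(W) = -288 (E(W) = 12*(-24) = -288)
1/(E(10*(11 - 1)) + 33524) + ((c(-185) - 1*7046) - 1*(-161245)) = 1/(-288 + 33524) + ((-2 - 1*7046) - 1*(-161245)) = 1/33236 + ((-2 - 7046) + 161245) = 1/33236 + (-7048 + 161245) = 1/33236 + 154197 = 5124891493/33236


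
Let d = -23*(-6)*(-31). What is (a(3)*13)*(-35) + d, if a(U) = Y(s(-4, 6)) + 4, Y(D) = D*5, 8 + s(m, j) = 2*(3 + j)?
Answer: -28848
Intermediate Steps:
s(m, j) = -2 + 2*j (s(m, j) = -8 + 2*(3 + j) = -8 + (6 + 2*j) = -2 + 2*j)
Y(D) = 5*D
a(U) = 54 (a(U) = 5*(-2 + 2*6) + 4 = 5*(-2 + 12) + 4 = 5*10 + 4 = 50 + 4 = 54)
d = -4278 (d = 138*(-31) = -4278)
(a(3)*13)*(-35) + d = (54*13)*(-35) - 4278 = 702*(-35) - 4278 = -24570 - 4278 = -28848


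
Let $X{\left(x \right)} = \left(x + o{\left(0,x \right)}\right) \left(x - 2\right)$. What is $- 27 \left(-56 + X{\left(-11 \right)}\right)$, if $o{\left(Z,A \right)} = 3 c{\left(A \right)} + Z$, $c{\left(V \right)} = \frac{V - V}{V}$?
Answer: $-2349$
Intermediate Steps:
$c{\left(V \right)} = 0$ ($c{\left(V \right)} = \frac{0}{V} = 0$)
$o{\left(Z,A \right)} = Z$ ($o{\left(Z,A \right)} = 3 \cdot 0 + Z = 0 + Z = Z$)
$X{\left(x \right)} = x \left(-2 + x\right)$ ($X{\left(x \right)} = \left(x + 0\right) \left(x - 2\right) = x \left(-2 + x\right)$)
$- 27 \left(-56 + X{\left(-11 \right)}\right) = - 27 \left(-56 - 11 \left(-2 - 11\right)\right) = - 27 \left(-56 - -143\right) = - 27 \left(-56 + 143\right) = \left(-27\right) 87 = -2349$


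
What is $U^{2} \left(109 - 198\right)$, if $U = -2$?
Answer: $-356$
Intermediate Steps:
$U^{2} \left(109 - 198\right) = \left(-2\right)^{2} \left(109 - 198\right) = 4 \left(-89\right) = -356$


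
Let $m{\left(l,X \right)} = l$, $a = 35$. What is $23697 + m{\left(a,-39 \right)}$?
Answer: $23732$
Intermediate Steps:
$23697 + m{\left(a,-39 \right)} = 23697 + 35 = 23732$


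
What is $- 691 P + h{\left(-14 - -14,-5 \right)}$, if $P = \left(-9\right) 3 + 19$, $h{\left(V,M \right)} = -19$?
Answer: $5509$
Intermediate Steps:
$P = -8$ ($P = -27 + 19 = -8$)
$- 691 P + h{\left(-14 - -14,-5 \right)} = \left(-691\right) \left(-8\right) - 19 = 5528 - 19 = 5509$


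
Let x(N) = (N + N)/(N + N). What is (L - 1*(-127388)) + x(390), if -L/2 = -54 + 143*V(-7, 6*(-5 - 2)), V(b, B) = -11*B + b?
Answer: -2633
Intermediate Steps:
x(N) = 1 (x(N) = (2*N)/((2*N)) = (2*N)*(1/(2*N)) = 1)
V(b, B) = b - 11*B
L = -130022 (L = -2*(-54 + 143*(-7 - 66*(-5 - 2))) = -2*(-54 + 143*(-7 - 66*(-7))) = -2*(-54 + 143*(-7 - 11*(-42))) = -2*(-54 + 143*(-7 + 462)) = -2*(-54 + 143*455) = -2*(-54 + 65065) = -2*65011 = -130022)
(L - 1*(-127388)) + x(390) = (-130022 - 1*(-127388)) + 1 = (-130022 + 127388) + 1 = -2634 + 1 = -2633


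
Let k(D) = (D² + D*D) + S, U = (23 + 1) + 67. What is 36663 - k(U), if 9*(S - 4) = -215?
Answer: 181088/9 ≈ 20121.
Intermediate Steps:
S = -179/9 (S = 4 + (⅑)*(-215) = 4 - 215/9 = -179/9 ≈ -19.889)
U = 91 (U = 24 + 67 = 91)
k(D) = -179/9 + 2*D² (k(D) = (D² + D*D) - 179/9 = (D² + D²) - 179/9 = 2*D² - 179/9 = -179/9 + 2*D²)
36663 - k(U) = 36663 - (-179/9 + 2*91²) = 36663 - (-179/9 + 2*8281) = 36663 - (-179/9 + 16562) = 36663 - 1*148879/9 = 36663 - 148879/9 = 181088/9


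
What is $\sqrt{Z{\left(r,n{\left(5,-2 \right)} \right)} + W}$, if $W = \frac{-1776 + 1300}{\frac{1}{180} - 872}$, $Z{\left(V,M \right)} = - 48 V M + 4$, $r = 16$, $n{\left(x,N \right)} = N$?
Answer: $\frac{2 \sqrt{9488271218965}}{156959} \approx 39.25$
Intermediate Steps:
$Z{\left(V,M \right)} = 4 - 48 M V$ ($Z{\left(V,M \right)} = - 48 M V + 4 = 4 - 48 M V$)
$W = \frac{85680}{156959}$ ($W = - \frac{476}{\frac{1}{180} - 872} = - \frac{476}{- \frac{156959}{180}} = \left(-476\right) \left(- \frac{180}{156959}\right) = \frac{85680}{156959} \approx 0.54587$)
$\sqrt{Z{\left(r,n{\left(5,-2 \right)} \right)} + W} = \sqrt{\left(4 - \left(-96\right) 16\right) + \frac{85680}{156959}} = \sqrt{\left(4 + 1536\right) + \frac{85680}{156959}} = \sqrt{1540 + \frac{85680}{156959}} = \sqrt{\frac{241802540}{156959}} = \frac{2 \sqrt{9488271218965}}{156959}$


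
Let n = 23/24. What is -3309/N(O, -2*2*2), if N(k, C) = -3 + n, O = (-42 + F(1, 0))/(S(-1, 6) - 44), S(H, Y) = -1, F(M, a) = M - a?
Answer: 79416/49 ≈ 1620.7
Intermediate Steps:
n = 23/24 (n = 23*(1/24) = 23/24 ≈ 0.95833)
O = 41/45 (O = (-42 + (1 - 1*0))/(-1 - 44) = (-42 + (1 + 0))/(-45) = (-42 + 1)*(-1/45) = -41*(-1/45) = 41/45 ≈ 0.91111)
N(k, C) = -49/24 (N(k, C) = -3 + 23/24 = -49/24)
-3309/N(O, -2*2*2) = -3309/(-49/24) = -3309*(-24/49) = 79416/49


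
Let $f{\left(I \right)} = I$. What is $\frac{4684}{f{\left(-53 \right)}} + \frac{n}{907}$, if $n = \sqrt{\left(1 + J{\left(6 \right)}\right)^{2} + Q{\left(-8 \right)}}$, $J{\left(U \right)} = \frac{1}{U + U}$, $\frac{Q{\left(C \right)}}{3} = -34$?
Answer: $- \frac{4684}{53} + \frac{i \sqrt{14519}}{10884} \approx -88.377 + 0.011071 i$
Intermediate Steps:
$Q{\left(C \right)} = -102$ ($Q{\left(C \right)} = 3 \left(-34\right) = -102$)
$J{\left(U \right)} = \frac{1}{2 U}$
$n = \frac{i \sqrt{14519}}{12}$ ($n = \sqrt{\left(1 + \frac{1}{2 \cdot 6}\right)^{2} - 102} = \sqrt{\left(1 + \frac{1}{2} \cdot \frac{1}{6}\right)^{2} - 102} = \sqrt{\left(1 + \frac{1}{12}\right)^{2} - 102} = \sqrt{\left(\frac{13}{12}\right)^{2} - 102} = \sqrt{\frac{169}{144} - 102} = \sqrt{- \frac{14519}{144}} = \frac{i \sqrt{14519}}{12} \approx 10.041 i$)
$\frac{4684}{f{\left(-53 \right)}} + \frac{n}{907} = \frac{4684}{-53} + \frac{\frac{1}{12} i \sqrt{14519}}{907} = 4684 \left(- \frac{1}{53}\right) + \frac{i \sqrt{14519}}{12} \cdot \frac{1}{907} = - \frac{4684}{53} + \frac{i \sqrt{14519}}{10884}$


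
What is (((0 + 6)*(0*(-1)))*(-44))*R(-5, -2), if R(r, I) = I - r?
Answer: 0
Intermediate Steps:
(((0 + 6)*(0*(-1)))*(-44))*R(-5, -2) = (((0 + 6)*(0*(-1)))*(-44))*(-2 - 1*(-5)) = ((6*0)*(-44))*(-2 + 5) = (0*(-44))*3 = 0*3 = 0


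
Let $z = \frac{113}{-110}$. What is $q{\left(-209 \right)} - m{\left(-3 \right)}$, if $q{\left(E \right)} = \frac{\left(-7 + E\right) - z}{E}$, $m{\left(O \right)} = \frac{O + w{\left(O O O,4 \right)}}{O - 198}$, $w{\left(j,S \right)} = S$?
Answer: $\frac{4776037}{4620990} \approx 1.0336$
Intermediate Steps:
$z = - \frac{113}{110}$ ($z = 113 \left(- \frac{1}{110}\right) = - \frac{113}{110} \approx -1.0273$)
$m{\left(O \right)} = \frac{4 + O}{-198 + O}$ ($m{\left(O \right)} = \frac{O + 4}{O - 198} = \frac{4 + O}{-198 + O}$)
$q{\left(E \right)} = \frac{- \frac{657}{110} + E}{E}$ ($q{\left(E \right)} = \frac{\left(-7 + E\right) - - \frac{113}{110}}{E} = \frac{\left(-7 + E\right) + \frac{113}{110}}{E} = \frac{- \frac{657}{110} + E}{E}$)
$q{\left(-209 \right)} - m{\left(-3 \right)} = \frac{- \frac{657}{110} - 209}{-209} - \frac{4 - 3}{-198 - 3} = \left(- \frac{1}{209}\right) \left(- \frac{23647}{110}\right) - \frac{1}{-201} \cdot 1 = \frac{23647}{22990} - \left(- \frac{1}{201}\right) 1 = \frac{23647}{22990} - - \frac{1}{201} = \frac{23647}{22990} + \frac{1}{201} = \frac{4776037}{4620990}$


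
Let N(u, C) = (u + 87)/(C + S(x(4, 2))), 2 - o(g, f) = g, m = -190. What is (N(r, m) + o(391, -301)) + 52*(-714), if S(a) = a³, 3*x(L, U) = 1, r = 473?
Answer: -192439813/5129 ≈ -37520.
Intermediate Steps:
o(g, f) = 2 - g
x(L, U) = ⅓ (x(L, U) = (⅓)*1 = ⅓)
N(u, C) = (87 + u)/(1/27 + C) (N(u, C) = (u + 87)/(C + (⅓)³) = (87 + u)/(C + 1/27) = (87 + u)/(1/27 + C))
(N(r, m) + o(391, -301)) + 52*(-714) = (27*(87 + 473)/(1 + 27*(-190)) + (2 - 1*391)) + 52*(-714) = (27*560/(1 - 5130) + (2 - 391)) - 37128 = (27*560/(-5129) - 389) - 37128 = (27*(-1/5129)*560 - 389) - 37128 = (-15120/5129 - 389) - 37128 = -2010301/5129 - 37128 = -192439813/5129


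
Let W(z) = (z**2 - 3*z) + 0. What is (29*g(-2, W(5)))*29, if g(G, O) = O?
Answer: 8410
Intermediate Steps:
W(z) = z**2 - 3*z
(29*g(-2, W(5)))*29 = (29*(5*(-3 + 5)))*29 = (29*(5*2))*29 = (29*10)*29 = 290*29 = 8410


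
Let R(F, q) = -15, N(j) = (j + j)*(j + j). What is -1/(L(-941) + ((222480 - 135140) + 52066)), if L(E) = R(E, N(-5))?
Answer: -1/139391 ≈ -7.1741e-6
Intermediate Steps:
N(j) = 4*j**2 (N(j) = (2*j)*(2*j) = 4*j**2)
L(E) = -15
-1/(L(-941) + ((222480 - 135140) + 52066)) = -1/(-15 + ((222480 - 135140) + 52066)) = -1/(-15 + (87340 + 52066)) = -1/(-15 + 139406) = -1/139391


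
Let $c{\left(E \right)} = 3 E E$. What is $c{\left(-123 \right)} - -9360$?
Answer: $54747$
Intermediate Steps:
$c{\left(E \right)} = 3 E^{2}$
$c{\left(-123 \right)} - -9360 = 3 \left(-123\right)^{2} - -9360 = 3 \cdot 15129 + 9360 = 45387 + 9360 = 54747$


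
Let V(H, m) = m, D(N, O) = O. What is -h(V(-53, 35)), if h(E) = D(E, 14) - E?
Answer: 21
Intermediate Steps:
h(E) = 14 - E
-h(V(-53, 35)) = -(14 - 1*35) = -(14 - 35) = -1*(-21) = 21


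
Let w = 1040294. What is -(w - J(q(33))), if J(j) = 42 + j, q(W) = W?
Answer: -1040219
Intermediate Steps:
-(w - J(q(33))) = -(1040294 - (42 + 33)) = -(1040294 - 1*75) = -(1040294 - 75) = -1*1040219 = -1040219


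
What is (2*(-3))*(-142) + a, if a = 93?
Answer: 945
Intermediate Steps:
(2*(-3))*(-142) + a = (2*(-3))*(-142) + 93 = -6*(-142) + 93 = 852 + 93 = 945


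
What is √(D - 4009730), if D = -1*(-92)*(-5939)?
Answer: 7*I*√92982 ≈ 2134.5*I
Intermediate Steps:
D = -546388 (D = 92*(-5939) = -546388)
√(D - 4009730) = √(-546388 - 4009730) = √(-4556118) = 7*I*√92982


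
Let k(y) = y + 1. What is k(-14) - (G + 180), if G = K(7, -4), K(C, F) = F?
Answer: -189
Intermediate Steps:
k(y) = 1 + y
G = -4
k(-14) - (G + 180) = (1 - 14) - (-4 + 180) = -13 - 1*176 = -13 - 176 = -189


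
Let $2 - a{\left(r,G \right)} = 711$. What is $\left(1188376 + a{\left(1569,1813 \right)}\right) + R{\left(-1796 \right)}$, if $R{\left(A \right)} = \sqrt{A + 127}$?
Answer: $1187667 + i \sqrt{1669} \approx 1.1877 \cdot 10^{6} + 40.853 i$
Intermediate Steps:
$a{\left(r,G \right)} = -709$ ($a{\left(r,G \right)} = 2 - 711 = -709$)
$R{\left(A \right)} = \sqrt{127 + A}$
$\left(1188376 + a{\left(1569,1813 \right)}\right) + R{\left(-1796 \right)} = \left(1188376 - 709\right) + \sqrt{127 - 1796} = 1187667 + \sqrt{-1669} = 1187667 + i \sqrt{1669}$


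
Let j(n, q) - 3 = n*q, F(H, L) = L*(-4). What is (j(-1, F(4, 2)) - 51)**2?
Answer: 1600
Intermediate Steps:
F(H, L) = -4*L
j(n, q) = 3 + n*q
(j(-1, F(4, 2)) - 51)**2 = ((3 - (-4)*2) - 51)**2 = ((3 - 1*(-8)) - 51)**2 = ((3 + 8) - 51)**2 = (11 - 51)**2 = (-40)**2 = 1600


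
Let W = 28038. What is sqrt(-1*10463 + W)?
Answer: 5*sqrt(703) ≈ 132.57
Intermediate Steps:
sqrt(-1*10463 + W) = sqrt(-1*10463 + 28038) = sqrt(-10463 + 28038) = sqrt(17575) = 5*sqrt(703)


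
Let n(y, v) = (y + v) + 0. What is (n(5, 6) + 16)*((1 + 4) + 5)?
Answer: 270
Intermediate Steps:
n(y, v) = v + y (n(y, v) = (v + y) + 0 = v + y)
(n(5, 6) + 16)*((1 + 4) + 5) = ((6 + 5) + 16)*((1 + 4) + 5) = (11 + 16)*(5 + 5) = 27*10 = 270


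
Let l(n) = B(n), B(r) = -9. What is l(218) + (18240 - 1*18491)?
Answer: -260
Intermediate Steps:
l(n) = -9
l(218) + (18240 - 1*18491) = -9 + (18240 - 1*18491) = -9 + (18240 - 18491) = -9 - 251 = -260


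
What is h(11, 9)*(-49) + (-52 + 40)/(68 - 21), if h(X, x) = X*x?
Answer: -228009/47 ≈ -4851.3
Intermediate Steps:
h(11, 9)*(-49) + (-52 + 40)/(68 - 21) = (11*9)*(-49) + (-52 + 40)/(68 - 21) = 99*(-49) - 12/47 = -4851 - 12*1/47 = -4851 - 12/47 = -228009/47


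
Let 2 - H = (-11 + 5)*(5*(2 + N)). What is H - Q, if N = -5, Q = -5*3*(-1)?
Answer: -103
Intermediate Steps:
Q = 15 (Q = -15*(-1) = 15)
H = -88 (H = 2 - (-11 + 5)*5*(2 - 5) = 2 - (-6)*5*(-3) = 2 - (-6)*(-15) = 2 - 1*90 = 2 - 90 = -88)
H - Q = -88 - 1*15 = -88 - 15 = -103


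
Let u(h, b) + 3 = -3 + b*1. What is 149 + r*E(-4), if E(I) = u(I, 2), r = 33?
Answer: 17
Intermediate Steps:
u(h, b) = -6 + b (u(h, b) = -3 + (-3 + b*1) = -3 + (-3 + b) = -6 + b)
E(I) = -4 (E(I) = -6 + 2 = -4)
149 + r*E(-4) = 149 + 33*(-4) = 149 - 132 = 17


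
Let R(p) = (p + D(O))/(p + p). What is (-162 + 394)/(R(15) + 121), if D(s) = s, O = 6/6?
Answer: 3480/1823 ≈ 1.9089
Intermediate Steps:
O = 1 (O = 6*(1/6) = 1)
R(p) = (1 + p)/(2*p) (R(p) = (p + 1)/(p + p) = (1 + p)/((2*p)) = (1 + p)*(1/(2*p)) = (1 + p)/(2*p))
(-162 + 394)/(R(15) + 121) = (-162 + 394)/((1/2)*(1 + 15)/15 + 121) = 232/((1/2)*(1/15)*16 + 121) = 232/(8/15 + 121) = 232/(1823/15) = 232*(15/1823) = 3480/1823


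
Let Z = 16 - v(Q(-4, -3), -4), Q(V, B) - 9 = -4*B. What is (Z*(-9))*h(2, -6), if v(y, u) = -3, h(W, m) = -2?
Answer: 342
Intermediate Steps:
Q(V, B) = 9 - 4*B
Z = 19 (Z = 16 - 1*(-3) = 16 + 3 = 19)
(Z*(-9))*h(2, -6) = (19*(-9))*(-2) = -171*(-2) = 342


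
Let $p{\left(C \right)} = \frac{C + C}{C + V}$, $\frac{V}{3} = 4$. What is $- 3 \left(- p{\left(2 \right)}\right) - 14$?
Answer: $- \frac{92}{7} \approx -13.143$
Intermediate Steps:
$V = 12$ ($V = 3 \cdot 4 = 12$)
$p{\left(C \right)} = \frac{2 C}{12 + C}$ ($p{\left(C \right)} = \frac{C + C}{C + 12} = \frac{2 C}{12 + C}$)
$- 3 \left(- p{\left(2 \right)}\right) - 14 = - 3 \left(- \frac{2 \cdot 2}{12 + 2}\right) - 14 = - 3 \left(- \frac{2 \cdot 2}{14}\right) - 14 = - 3 \left(\left(-1\right) \frac{2}{7}\right) - 14 = \left(-3\right) \left(- \frac{2}{7}\right) - 14 = \frac{6}{7} - 14 = - \frac{92}{7}$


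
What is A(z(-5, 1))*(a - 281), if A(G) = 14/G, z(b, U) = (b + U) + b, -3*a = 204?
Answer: 4886/9 ≈ 542.89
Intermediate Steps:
a = -68 (a = -⅓*204 = -68)
z(b, U) = U + 2*b (z(b, U) = (U + b) + b = U + 2*b)
A(z(-5, 1))*(a - 281) = (14/(1 + 2*(-5)))*(-68 - 281) = (14/(1 - 10))*(-349) = (14/(-9))*(-349) = (14*(-⅑))*(-349) = -14/9*(-349) = 4886/9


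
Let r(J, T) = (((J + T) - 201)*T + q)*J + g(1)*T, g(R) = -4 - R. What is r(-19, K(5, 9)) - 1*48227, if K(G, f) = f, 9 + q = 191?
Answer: -15649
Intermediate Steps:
q = 182 (q = -9 + 191 = 182)
r(J, T) = -5*T + J*(182 + T*(-201 + J + T)) (r(J, T) = (((J + T) - 201)*T + 182)*J + (-4 - 1*1)*T = ((-201 + J + T)*T + 182)*J + (-4 - 1)*T = (T*(-201 + J + T) + 182)*J - 5*T = (182 + T*(-201 + J + T))*J - 5*T = J*(182 + T*(-201 + J + T)) - 5*T = -5*T + J*(182 + T*(-201 + J + T)))
r(-19, K(5, 9)) - 1*48227 = (-5*9 + 182*(-19) - 19*9² + 9*(-19)² - 201*(-19)*9) - 1*48227 = (-45 - 3458 - 19*81 + 9*361 + 34371) - 48227 = (-45 - 3458 - 1539 + 3249 + 34371) - 48227 = 32578 - 48227 = -15649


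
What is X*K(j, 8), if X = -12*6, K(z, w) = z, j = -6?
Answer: 432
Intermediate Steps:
X = -72
X*K(j, 8) = -72*(-6) = 432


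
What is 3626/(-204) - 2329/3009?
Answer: -111625/6018 ≈ -18.549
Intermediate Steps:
3626/(-204) - 2329/3009 = 3626*(-1/204) - 2329*1/3009 = -1813/102 - 137/177 = -111625/6018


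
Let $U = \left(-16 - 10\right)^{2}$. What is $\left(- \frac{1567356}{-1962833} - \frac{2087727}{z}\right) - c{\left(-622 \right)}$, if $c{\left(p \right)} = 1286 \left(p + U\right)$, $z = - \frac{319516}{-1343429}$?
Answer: $- \frac{5548734982429508475}{627156548828} \approx -8.8475 \cdot 10^{6}$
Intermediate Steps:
$U = 676$ ($U = \left(-26\right)^{2} = 676$)
$z = \frac{319516}{1343429}$ ($z = \left(-319516\right) \left(- \frac{1}{1343429}\right) = \frac{319516}{1343429} \approx 0.23784$)
$c{\left(p \right)} = 869336 + 1286 p$ ($c{\left(p \right)} = 1286 \left(p + 676\right) = 1286 \left(676 + p\right) = 869336 + 1286 p$)
$\left(- \frac{1567356}{-1962833} - \frac{2087727}{z}\right) - c{\left(-622 \right)} = \left(- \frac{1567356}{-1962833} - \frac{2087727}{\frac{319516}{1343429}}\right) - \left(869336 + 1286 \left(-622\right)\right) = \left(\left(-1567356\right) \left(- \frac{1}{1962833}\right) - \frac{2804712995883}{319516}\right) - \left(869336 - 799892\right) = \left(\frac{1567356}{1962833} - \frac{2804712995883}{319516}\right) - 69444 = - \frac{5505182723052696843}{627156548828} - 69444 = - \frac{5548734982429508475}{627156548828}$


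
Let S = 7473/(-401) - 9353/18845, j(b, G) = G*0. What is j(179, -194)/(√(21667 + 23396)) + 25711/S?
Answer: -194294041795/144579238 ≈ -1343.9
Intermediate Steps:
j(b, G) = 0
S = -144579238/7556845 (S = 7473*(-1/401) - 9353*1/18845 = -7473/401 - 9353/18845 = -144579238/7556845 ≈ -19.132)
j(179, -194)/(√(21667 + 23396)) + 25711/S = 0/(√(21667 + 23396)) + 25711/(-144579238/7556845) = 0/(√45063) + 25711*(-7556845/144579238) = 0/((3*√5007)) - 194294041795/144579238 = 0*(√5007/15021) - 194294041795/144579238 = 0 - 194294041795/144579238 = -194294041795/144579238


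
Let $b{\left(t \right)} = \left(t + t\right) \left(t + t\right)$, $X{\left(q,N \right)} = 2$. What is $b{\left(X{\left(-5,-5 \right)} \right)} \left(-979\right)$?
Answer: $-15664$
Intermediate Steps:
$b{\left(t \right)} = 4 t^{2}$ ($b{\left(t \right)} = 2 t 2 t = 4 t^{2}$)
$b{\left(X{\left(-5,-5 \right)} \right)} \left(-979\right) = 4 \cdot 2^{2} \left(-979\right) = 4 \cdot 4 \left(-979\right) = 16 \left(-979\right) = -15664$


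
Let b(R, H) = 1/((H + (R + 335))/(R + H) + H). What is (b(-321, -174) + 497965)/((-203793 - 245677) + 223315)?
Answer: -8562010111/3888509070 ≈ -2.2019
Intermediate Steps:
b(R, H) = 1/(H + (335 + H + R)/(H + R)) (b(R, H) = 1/((H + (335 + R))/(H + R) + H) = 1/((335 + H + R)/(H + R) + H) = 1/(H + (335 + H + R)/(H + R)))
(b(-321, -174) + 497965)/((-203793 - 245677) + 223315) = ((-174 - 321)/(335 - 174 - 321 + (-174)² - 174*(-321)) + 497965)/((-203793 - 245677) + 223315) = (-495/(335 - 174 - 321 + 30276 + 55854) + 497965)/(-449470 + 223315) = (-495/85970 + 497965)/(-226155) = ((1/85970)*(-495) + 497965)*(-1/226155) = (-99/17194 + 497965)*(-1/226155) = (8562010111/17194)*(-1/226155) = -8562010111/3888509070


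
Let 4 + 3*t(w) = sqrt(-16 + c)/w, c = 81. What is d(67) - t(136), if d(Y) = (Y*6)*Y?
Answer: 80806/3 - sqrt(65)/408 ≈ 26935.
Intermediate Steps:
d(Y) = 6*Y**2 (d(Y) = (6*Y)*Y = 6*Y**2)
t(w) = -4/3 + sqrt(65)/(3*w) (t(w) = -4/3 + (sqrt(-16 + 81)/w)/3 = -4/3 + (sqrt(65)/w)/3 = -4/3 + sqrt(65)/(3*w))
d(67) - t(136) = 6*67**2 - (sqrt(65) - 4*136)/(3*136) = 6*4489 - (sqrt(65) - 544)/(3*136) = 26934 - (-544 + sqrt(65))/(3*136) = 26934 - (-4/3 + sqrt(65)/408) = 26934 + (4/3 - sqrt(65)/408) = 80806/3 - sqrt(65)/408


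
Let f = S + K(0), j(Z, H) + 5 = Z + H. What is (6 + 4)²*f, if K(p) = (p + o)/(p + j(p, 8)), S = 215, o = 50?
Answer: 69500/3 ≈ 23167.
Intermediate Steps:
j(Z, H) = -5 + H + Z (j(Z, H) = -5 + (Z + H) = -5 + (H + Z) = -5 + H + Z)
K(p) = (50 + p)/(3 + 2*p) (K(p) = (p + 50)/(p + (-5 + 8 + p)) = (50 + p)/(p + (3 + p)) = (50 + p)/(3 + 2*p))
f = 695/3 (f = 215 + (50 + 0)/(3 + 2*0) = 215 + 50/(3 + 0) = 215 + 50/3 = 695/3 ≈ 231.67)
(6 + 4)²*f = (6 + 4)²*(695/3) = 10²*(695/3) = 100*(695/3) = 69500/3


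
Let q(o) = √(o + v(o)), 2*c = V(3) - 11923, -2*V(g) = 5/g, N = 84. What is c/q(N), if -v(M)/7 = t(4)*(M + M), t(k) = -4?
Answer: -71543*√133/9576 ≈ -86.161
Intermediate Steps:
V(g) = -5/(2*g)
v(M) = 56*M (v(M) = -(-28)*(M + M) = -(-28)*2*M = -(-56)*M = 56*M)
c = -71543/12 (c = (-5/2/3 - 11923)/2 = (-5/2*⅓ - 11923)/2 = (-⅚ - 11923)/2 = (½)*(-71543/6) = -71543/12 ≈ -5961.9)
q(o) = √57*√o (q(o) = √(o + 56*o) = √(57*o) = √57*√o)
c/q(N) = -71543*√133/798/12 = -71543*√133/9576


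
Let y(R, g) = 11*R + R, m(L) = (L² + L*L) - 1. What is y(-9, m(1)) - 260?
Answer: -368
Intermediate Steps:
m(L) = -1 + 2*L² (m(L) = (L² + L²) - 1 = 2*L² - 1 = -1 + 2*L²)
y(R, g) = 12*R
y(-9, m(1)) - 260 = 12*(-9) - 260 = -108 - 260 = -368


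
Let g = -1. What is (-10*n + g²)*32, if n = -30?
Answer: 9632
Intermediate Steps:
(-10*n + g²)*32 = (-10*(-30) + (-1)²)*32 = (300 + 1)*32 = 301*32 = 9632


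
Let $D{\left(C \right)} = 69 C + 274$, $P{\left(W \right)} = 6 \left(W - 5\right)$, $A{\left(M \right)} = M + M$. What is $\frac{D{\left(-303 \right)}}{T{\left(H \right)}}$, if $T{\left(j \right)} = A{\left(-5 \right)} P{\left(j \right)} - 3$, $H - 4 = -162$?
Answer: $- \frac{20633}{9777} \approx -2.1104$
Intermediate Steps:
$A{\left(M \right)} = 2 M$
$H = -158$ ($H = 4 - 162 = -158$)
$P{\left(W \right)} = -30 + 6 W$ ($P{\left(W \right)} = 6 \left(-5 + W\right) = -30 + 6 W$)
$D{\left(C \right)} = 274 + 69 C$
$T{\left(j \right)} = 297 - 60 j$ ($T{\left(j \right)} = 2 \left(-5\right) \left(-30 + 6 j\right) - 3 = - 10 \left(-30 + 6 j\right) - 3 = \left(300 - 60 j\right) - 3 = 297 - 60 j$)
$\frac{D{\left(-303 \right)}}{T{\left(H \right)}} = \frac{274 + 69 \left(-303\right)}{297 - -9480} = \frac{274 - 20907}{297 + 9480} = - \frac{20633}{9777}$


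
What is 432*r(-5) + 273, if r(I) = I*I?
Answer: 11073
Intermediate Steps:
r(I) = I²
432*r(-5) + 273 = 432*(-5)² + 273 = 432*25 + 273 = 10800 + 273 = 11073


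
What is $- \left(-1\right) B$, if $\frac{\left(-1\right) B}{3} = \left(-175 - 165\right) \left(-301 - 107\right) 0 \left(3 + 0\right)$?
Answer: $0$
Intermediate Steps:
$B = 0$ ($B = - 3 \left(-175 - 165\right) \left(-301 - 107\right) 0 \left(3 + 0\right) = - 3 \left(-340\right) \left(-408\right) 0 \cdot 3 = - 3 \cdot 138720 \cdot 0 = \left(-3\right) 0 = 0$)
$- \left(-1\right) B = - \left(-1\right) 0 = \left(-1\right) 0 = 0$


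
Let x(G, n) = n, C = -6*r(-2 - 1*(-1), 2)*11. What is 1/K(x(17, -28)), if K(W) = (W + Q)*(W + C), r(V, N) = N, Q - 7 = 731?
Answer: -1/113600 ≈ -8.8028e-6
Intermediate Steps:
Q = 738 (Q = 7 + 731 = 738)
C = -132 (C = -6*2*11 = -12*11 = -132)
K(W) = (-132 + W)*(738 + W) (K(W) = (W + 738)*(W - 132) = (738 + W)*(-132 + W) = (-132 + W)*(738 + W))
1/K(x(17, -28)) = 1/(-97416 + (-28)² + 606*(-28)) = 1/(-97416 + 784 - 16968) = 1/(-113600) = -1/113600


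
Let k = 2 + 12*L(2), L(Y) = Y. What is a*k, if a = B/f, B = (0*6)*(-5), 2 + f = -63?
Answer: 0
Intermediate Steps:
f = -65 (f = -2 - 63 = -65)
B = 0 (B = 0*(-5) = 0)
k = 26 (k = 2 + 12*2 = 2 + 24 = 26)
a = 0 (a = 0/(-65) = 0*(-1/65) = 0)
a*k = 0*26 = 0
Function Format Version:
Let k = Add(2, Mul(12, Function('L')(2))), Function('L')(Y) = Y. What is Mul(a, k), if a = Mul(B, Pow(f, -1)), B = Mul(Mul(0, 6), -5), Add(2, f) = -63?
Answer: 0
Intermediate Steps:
f = -65 (f = Add(-2, -63) = -65)
B = 0 (B = Mul(0, -5) = 0)
k = 26 (k = Add(2, Mul(12, 2)) = Add(2, 24) = 26)
a = 0 (a = Mul(0, Pow(-65, -1)) = Mul(0, Rational(-1, 65)) = 0)
Mul(a, k) = Mul(0, 26) = 0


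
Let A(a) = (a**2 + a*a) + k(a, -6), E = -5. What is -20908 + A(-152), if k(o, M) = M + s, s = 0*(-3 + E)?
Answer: 25294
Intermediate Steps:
s = 0 (s = 0*(-3 - 5) = 0*(-8) = 0)
k(o, M) = M (k(o, M) = M + 0 = M)
A(a) = -6 + 2*a**2 (A(a) = (a**2 + a*a) - 6 = (a**2 + a**2) - 6 = 2*a**2 - 6 = -6 + 2*a**2)
-20908 + A(-152) = -20908 + (-6 + 2*(-152)**2) = -20908 + (-6 + 2*23104) = -20908 + (-6 + 46208) = -20908 + 46202 = 25294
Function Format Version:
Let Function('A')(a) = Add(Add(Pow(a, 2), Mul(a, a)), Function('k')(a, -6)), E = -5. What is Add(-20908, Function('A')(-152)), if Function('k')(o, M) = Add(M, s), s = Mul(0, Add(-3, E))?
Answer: 25294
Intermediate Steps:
s = 0 (s = Mul(0, Add(-3, -5)) = Mul(0, -8) = 0)
Function('k')(o, M) = M (Function('k')(o, M) = Add(M, 0) = M)
Function('A')(a) = Add(-6, Mul(2, Pow(a, 2))) (Function('A')(a) = Add(Add(Pow(a, 2), Mul(a, a)), -6) = Add(Add(Pow(a, 2), Pow(a, 2)), -6) = Add(Mul(2, Pow(a, 2)), -6) = Add(-6, Mul(2, Pow(a, 2))))
Add(-20908, Function('A')(-152)) = Add(-20908, Add(-6, Mul(2, Pow(-152, 2)))) = Add(-20908, Add(-6, Mul(2, 23104))) = Add(-20908, Add(-6, 46208)) = Add(-20908, 46202) = 25294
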